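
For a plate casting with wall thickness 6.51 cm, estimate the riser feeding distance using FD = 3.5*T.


Formula: FD = 3.5 * T  (riser feeding-distance rule)
FD = 3.5 * 6.51 cm = 22.7850 cm

22.7850 cm


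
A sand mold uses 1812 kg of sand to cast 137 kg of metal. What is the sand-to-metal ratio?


Formula: Sand-to-Metal Ratio = W_sand / W_metal
Ratio = 1812 kg / 137 kg = 13.2263

Final answer: 13.2263


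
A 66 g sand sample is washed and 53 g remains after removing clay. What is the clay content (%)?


Formula: Clay% = (W_total - W_washed) / W_total * 100
Clay mass = 66 - 53 = 13 g
Clay% = 13 / 66 * 100 = 19.6970%

Final answer: 19.6970%


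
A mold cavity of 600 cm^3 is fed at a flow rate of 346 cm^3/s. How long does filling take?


Formula: t_fill = V_mold / Q_flow
t = 600 cm^3 / 346 cm^3/s = 1.7341 s


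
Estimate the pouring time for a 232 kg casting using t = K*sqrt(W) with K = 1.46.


Formula: t = K * sqrt(W)
sqrt(W) = sqrt(232) = 15.23155
t = 1.46 * 15.23155 = 22.2381 s

Final answer: 22.2381 s


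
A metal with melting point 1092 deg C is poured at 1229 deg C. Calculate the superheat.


Formula: Superheat = T_pour - T_melt
Superheat = 1229 - 1092 = 137 deg C

137 deg C


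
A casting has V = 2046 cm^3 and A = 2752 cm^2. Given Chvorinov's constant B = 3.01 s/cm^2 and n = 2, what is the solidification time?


Formula: t_s = B * (V/A)^n  (Chvorinov's rule, n=2)
Modulus M = V/A = 2046/2752 = 0.743459 cm
M^2 = 0.743459^2 = 0.552731 cm^2
t_s = 3.01 * 0.552731 = 1.6637 s


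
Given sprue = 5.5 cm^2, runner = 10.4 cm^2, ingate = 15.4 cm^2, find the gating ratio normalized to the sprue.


Sprue:Runner:Ingate = 1 : 10.4/5.5 : 15.4/5.5 = 1:1.89:2.80

Final answer: 1:1.89:2.80


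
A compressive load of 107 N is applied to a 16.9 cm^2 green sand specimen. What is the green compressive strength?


Formula: Compressive Strength = Force / Area
Strength = 107 N / 16.9 cm^2 = 6.3314 N/cm^2


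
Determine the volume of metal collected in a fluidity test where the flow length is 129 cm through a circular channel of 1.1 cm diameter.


Formula: V = pi * (d/2)^2 * L  (cylinder volume)
Radius = 1.1/2 = 0.55 cm
V = pi * 0.55^2 * 129 = 122.5928 cm^3

122.5928 cm^3


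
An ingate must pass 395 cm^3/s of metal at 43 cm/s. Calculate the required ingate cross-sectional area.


Formula: A_ingate = Q / v  (continuity equation)
A = 395 cm^3/s / 43 cm/s = 9.1860 cm^2

9.1860 cm^2


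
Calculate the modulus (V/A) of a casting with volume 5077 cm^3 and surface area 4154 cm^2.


Formula: Casting Modulus M = V / A
M = 5077 cm^3 / 4154 cm^2 = 1.2222 cm

1.2222 cm


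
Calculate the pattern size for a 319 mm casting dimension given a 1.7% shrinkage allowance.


Formula: L_pattern = L_casting * (1 + shrinkage_rate/100)
Shrinkage factor = 1 + 1.7/100 = 1.017
L_pattern = 319 mm * 1.017 = 324.4230 mm

Final answer: 324.4230 mm


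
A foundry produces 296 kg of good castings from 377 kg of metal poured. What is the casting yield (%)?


Formula: Casting Yield = (W_good / W_total) * 100
Yield = (296 kg / 377 kg) * 100 = 78.5146%

78.5146%


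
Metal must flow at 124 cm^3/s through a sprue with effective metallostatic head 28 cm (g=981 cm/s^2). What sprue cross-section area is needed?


Formula: v = sqrt(2*g*h), A = Q/v
Velocity: v = sqrt(2 * 981 * 28) = sqrt(54936) = 234.3843 cm/s
Sprue area: A = Q / v = 124 / 234.3843 = 0.5290 cm^2


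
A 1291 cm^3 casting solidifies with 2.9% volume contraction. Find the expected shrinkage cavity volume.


Formula: V_shrink = V_casting * shrinkage_pct / 100
V_shrink = 1291 cm^3 * 2.9 / 100 = 37.4390 cm^3

Final answer: 37.4390 cm^3


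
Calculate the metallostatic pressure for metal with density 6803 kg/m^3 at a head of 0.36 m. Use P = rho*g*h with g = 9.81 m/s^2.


Formula: P = rho * g * h
rho * g = 6803 * 9.81 = 66737.43 N/m^3
P = 66737.43 * 0.36 = 24025.4748 Pa

24025.4748 Pa


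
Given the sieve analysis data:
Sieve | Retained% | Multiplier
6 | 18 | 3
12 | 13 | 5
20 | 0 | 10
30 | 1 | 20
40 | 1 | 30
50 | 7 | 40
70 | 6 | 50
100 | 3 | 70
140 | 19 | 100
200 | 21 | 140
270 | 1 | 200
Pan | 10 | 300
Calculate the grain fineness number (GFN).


Formula: GFN = sum(pct * multiplier) / sum(pct)
sum(pct * multiplier) = 8999
sum(pct) = 100
GFN = 8999 / 100 = 89.99

Answer: 89.99


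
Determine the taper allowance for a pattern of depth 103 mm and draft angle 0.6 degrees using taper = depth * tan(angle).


Formula: taper = depth * tan(draft_angle)
tan(0.6 deg) = 0.0104724
taper = 103 mm * 0.0104724 = 1.0787 mm

Final answer: 1.0787 mm


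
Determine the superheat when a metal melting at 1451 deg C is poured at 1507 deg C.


Formula: Superheat = T_pour - T_melt
Superheat = 1507 - 1451 = 56 deg C

Answer: 56 deg C


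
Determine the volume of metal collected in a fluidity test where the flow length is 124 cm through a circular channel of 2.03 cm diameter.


Formula: V = pi * (d/2)^2 * L  (cylinder volume)
Radius = 2.03/2 = 1.015 cm
V = pi * 1.015^2 * 124 = 401.3319 cm^3

Final answer: 401.3319 cm^3


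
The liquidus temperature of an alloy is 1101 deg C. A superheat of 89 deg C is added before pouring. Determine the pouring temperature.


Formula: T_pour = T_melt + Superheat
T_pour = 1101 + 89 = 1190 deg C


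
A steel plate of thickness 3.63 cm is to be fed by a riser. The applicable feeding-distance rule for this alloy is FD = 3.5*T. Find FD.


Formula: FD = 3.5 * T  (riser feeding-distance rule)
FD = 3.5 * 3.63 cm = 12.7050 cm

Final answer: 12.7050 cm


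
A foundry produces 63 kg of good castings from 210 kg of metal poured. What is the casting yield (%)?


Formula: Casting Yield = (W_good / W_total) * 100
Yield = (63 kg / 210 kg) * 100 = 30.0000%


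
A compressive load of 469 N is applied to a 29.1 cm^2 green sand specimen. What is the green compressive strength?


Formula: Compressive Strength = Force / Area
Strength = 469 N / 29.1 cm^2 = 16.1168 N/cm^2

Answer: 16.1168 N/cm^2


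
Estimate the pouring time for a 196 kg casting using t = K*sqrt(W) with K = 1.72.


Formula: t = K * sqrt(W)
sqrt(W) = sqrt(196) = 14.00000
t = 1.72 * 14.00000 = 24.0800 s

Answer: 24.0800 s


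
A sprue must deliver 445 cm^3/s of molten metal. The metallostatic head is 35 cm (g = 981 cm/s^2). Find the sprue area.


Formula: v = sqrt(2*g*h), A = Q/v
Velocity: v = sqrt(2 * 981 * 35) = sqrt(68670) = 262.0496 cm/s
Sprue area: A = Q / v = 445 / 262.0496 = 1.6982 cm^2

Final answer: 1.6982 cm^2


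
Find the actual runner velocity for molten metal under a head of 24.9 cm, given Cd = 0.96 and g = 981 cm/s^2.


Formula: v = Cd * sqrt(2 * g * h)  (Torricelli with discharge coefficient)
2*g*h = 2 * 981 * 24.9 = 48853.8 cm^2/s^2
sqrt(48853.8) = 221.02896 cm/s
v = 0.96 * 221.02896 = 212.1878 cm/s

Final answer: 212.1878 cm/s


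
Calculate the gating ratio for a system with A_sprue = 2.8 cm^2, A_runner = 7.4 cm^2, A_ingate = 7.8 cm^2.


Sprue:Runner:Ingate = 1 : 7.4/2.8 : 7.8/2.8 = 1:2.64:2.79

Answer: 1:2.64:2.79


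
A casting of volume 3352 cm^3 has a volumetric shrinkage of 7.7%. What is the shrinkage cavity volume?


Formula: V_shrink = V_casting * shrinkage_pct / 100
V_shrink = 3352 cm^3 * 7.7 / 100 = 258.1040 cm^3

Answer: 258.1040 cm^3


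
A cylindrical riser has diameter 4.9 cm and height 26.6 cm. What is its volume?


Formula: V = pi * (D/2)^2 * H  (cylinder volume)
Radius = D/2 = 4.9/2 = 2.45 cm
V = pi * 2.45^2 * 26.6 = 501.6071 cm^3


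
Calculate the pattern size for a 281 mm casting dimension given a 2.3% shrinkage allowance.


Formula: L_pattern = L_casting * (1 + shrinkage_rate/100)
Shrinkage factor = 1 + 2.3/100 = 1.023
L_pattern = 281 mm * 1.023 = 287.4630 mm

287.4630 mm


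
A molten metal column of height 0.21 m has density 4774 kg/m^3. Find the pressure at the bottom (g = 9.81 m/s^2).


Formula: P = rho * g * h
rho * g = 4774 * 9.81 = 46832.94 N/m^3
P = 46832.94 * 0.21 = 9834.9174 Pa

9834.9174 Pa


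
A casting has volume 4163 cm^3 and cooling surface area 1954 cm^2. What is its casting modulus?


Formula: Casting Modulus M = V / A
M = 4163 cm^3 / 1954 cm^2 = 2.1305 cm


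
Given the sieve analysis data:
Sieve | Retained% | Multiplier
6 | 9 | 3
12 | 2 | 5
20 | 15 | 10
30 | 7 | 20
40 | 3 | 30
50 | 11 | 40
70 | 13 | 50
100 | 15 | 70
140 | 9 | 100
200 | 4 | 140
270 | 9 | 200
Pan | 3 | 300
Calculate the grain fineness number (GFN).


Formula: GFN = sum(pct * multiplier) / sum(pct)
sum(pct * multiplier) = 6717
sum(pct) = 100
GFN = 6717 / 100 = 67.17

Answer: 67.17


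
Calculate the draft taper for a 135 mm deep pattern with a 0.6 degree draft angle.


Formula: taper = depth * tan(draft_angle)
tan(0.6 deg) = 0.0104724
taper = 135 mm * 0.0104724 = 1.4138 mm

Final answer: 1.4138 mm


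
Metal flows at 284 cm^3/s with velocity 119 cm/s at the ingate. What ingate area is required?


Formula: A_ingate = Q / v  (continuity equation)
A = 284 cm^3/s / 119 cm/s = 2.3866 cm^2


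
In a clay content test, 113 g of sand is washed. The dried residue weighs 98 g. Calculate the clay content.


Formula: Clay% = (W_total - W_washed) / W_total * 100
Clay mass = 113 - 98 = 15 g
Clay% = 15 / 113 * 100 = 13.2743%

Answer: 13.2743%


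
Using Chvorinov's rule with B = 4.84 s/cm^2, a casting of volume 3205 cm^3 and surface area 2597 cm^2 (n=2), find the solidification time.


Formula: t_s = B * (V/A)^n  (Chvorinov's rule, n=2)
Modulus M = V/A = 3205/2597 = 1.234116 cm
M^2 = 1.234116^2 = 1.523042 cm^2
t_s = 4.84 * 1.523042 = 7.3715 s

7.3715 s


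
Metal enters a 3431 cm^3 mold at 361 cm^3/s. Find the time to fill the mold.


Formula: t_fill = V_mold / Q_flow
t = 3431 cm^3 / 361 cm^3/s = 9.5042 s

Final answer: 9.5042 s


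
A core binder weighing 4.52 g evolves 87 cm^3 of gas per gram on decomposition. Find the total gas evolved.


Formula: V_gas = W_binder * gas_evolution_rate
V = 4.52 g * 87 cm^3/g = 393.2400 cm^3


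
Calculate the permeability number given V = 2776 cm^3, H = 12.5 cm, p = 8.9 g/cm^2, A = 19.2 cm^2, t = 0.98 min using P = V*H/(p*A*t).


Formula: Permeability Number P = (V * H) / (p * A * t)
Numerator: V * H = 2776 * 12.5 = 34700.0
Denominator: p * A * t = 8.9 * 19.2 * 0.98 = 167.4624
P = 34700.0 / 167.4624 = 207.2107

Answer: 207.2107


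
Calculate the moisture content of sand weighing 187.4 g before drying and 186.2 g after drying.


Formula: MC = (W_wet - W_dry) / W_wet * 100
Water mass = 187.4 - 186.2 = 1.2 g
MC = 1.2 / 187.4 * 100 = 0.6403%

Answer: 0.6403%


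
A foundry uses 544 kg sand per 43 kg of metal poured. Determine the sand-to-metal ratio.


Formula: Sand-to-Metal Ratio = W_sand / W_metal
Ratio = 544 kg / 43 kg = 12.6512

Answer: 12.6512


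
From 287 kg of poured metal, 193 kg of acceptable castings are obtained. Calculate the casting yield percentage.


Formula: Casting Yield = (W_good / W_total) * 100
Yield = (193 kg / 287 kg) * 100 = 67.2474%

67.2474%


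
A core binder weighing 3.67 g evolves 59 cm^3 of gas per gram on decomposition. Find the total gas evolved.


Formula: V_gas = W_binder * gas_evolution_rate
V = 3.67 g * 59 cm^3/g = 216.5300 cm^3


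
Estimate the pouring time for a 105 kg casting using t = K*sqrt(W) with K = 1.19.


Formula: t = K * sqrt(W)
sqrt(W) = sqrt(105) = 10.24695
t = 1.19 * 10.24695 = 12.1939 s


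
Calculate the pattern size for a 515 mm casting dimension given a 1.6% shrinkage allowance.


Formula: L_pattern = L_casting * (1 + shrinkage_rate/100)
Shrinkage factor = 1 + 1.6/100 = 1.016
L_pattern = 515 mm * 1.016 = 523.2400 mm

Answer: 523.2400 mm


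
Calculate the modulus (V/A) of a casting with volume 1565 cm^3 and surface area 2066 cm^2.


Formula: Casting Modulus M = V / A
M = 1565 cm^3 / 2066 cm^2 = 0.7575 cm

0.7575 cm


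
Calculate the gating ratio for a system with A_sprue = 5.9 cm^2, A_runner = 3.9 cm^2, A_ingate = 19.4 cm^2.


Sprue:Runner:Ingate = 1 : 3.9/5.9 : 19.4/5.9 = 1:0.66:3.29

Answer: 1:0.66:3.29


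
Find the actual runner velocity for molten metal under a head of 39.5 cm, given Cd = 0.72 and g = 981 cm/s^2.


Formula: v = Cd * sqrt(2 * g * h)  (Torricelli with discharge coefficient)
2*g*h = 2 * 981 * 39.5 = 77499.0 cm^2/s^2
sqrt(77499.0) = 278.38642 cm/s
v = 0.72 * 278.38642 = 200.4382 cm/s

Final answer: 200.4382 cm/s


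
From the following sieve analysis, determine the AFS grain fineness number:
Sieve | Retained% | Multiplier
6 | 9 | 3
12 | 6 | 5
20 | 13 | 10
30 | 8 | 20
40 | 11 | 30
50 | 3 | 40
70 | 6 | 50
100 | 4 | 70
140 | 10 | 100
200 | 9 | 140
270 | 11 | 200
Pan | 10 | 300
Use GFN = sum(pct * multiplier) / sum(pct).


Formula: GFN = sum(pct * multiplier) / sum(pct)
sum(pct * multiplier) = 8837
sum(pct) = 100
GFN = 8837 / 100 = 88.37

Final answer: 88.37


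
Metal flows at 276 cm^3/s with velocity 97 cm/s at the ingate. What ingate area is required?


Formula: A_ingate = Q / v  (continuity equation)
A = 276 cm^3/s / 97 cm/s = 2.8454 cm^2

Answer: 2.8454 cm^2


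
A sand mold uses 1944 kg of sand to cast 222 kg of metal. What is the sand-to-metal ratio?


Formula: Sand-to-Metal Ratio = W_sand / W_metal
Ratio = 1944 kg / 222 kg = 8.7568

Answer: 8.7568


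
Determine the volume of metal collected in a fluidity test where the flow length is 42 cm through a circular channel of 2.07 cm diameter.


Formula: V = pi * (d/2)^2 * L  (cylinder volume)
Radius = 2.07/2 = 1.035 cm
V = pi * 1.035^2 * 42 = 141.3448 cm^3

141.3448 cm^3


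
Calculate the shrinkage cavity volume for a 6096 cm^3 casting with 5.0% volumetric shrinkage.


Formula: V_shrink = V_casting * shrinkage_pct / 100
V_shrink = 6096 cm^3 * 5.0 / 100 = 304.8000 cm^3

Answer: 304.8000 cm^3


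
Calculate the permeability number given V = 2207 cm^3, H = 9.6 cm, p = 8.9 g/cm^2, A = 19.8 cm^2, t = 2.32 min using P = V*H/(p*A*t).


Formula: Permeability Number P = (V * H) / (p * A * t)
Numerator: V * H = 2207 * 9.6 = 21187.2
Denominator: p * A * t = 8.9 * 19.8 * 2.32 = 408.8304
P = 21187.2 / 408.8304 = 51.8239

51.8239


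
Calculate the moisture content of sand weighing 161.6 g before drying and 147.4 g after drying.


Formula: MC = (W_wet - W_dry) / W_wet * 100
Water mass = 161.6 - 147.4 = 14.2 g
MC = 14.2 / 161.6 * 100 = 8.7871%

Answer: 8.7871%


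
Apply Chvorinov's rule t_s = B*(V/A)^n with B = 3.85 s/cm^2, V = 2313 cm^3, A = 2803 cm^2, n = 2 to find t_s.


Formula: t_s = B * (V/A)^n  (Chvorinov's rule, n=2)
Modulus M = V/A = 2313/2803 = 0.825187 cm
M^2 = 0.825187^2 = 0.680934 cm^2
t_s = 3.85 * 0.680934 = 2.6216 s

Answer: 2.6216 s


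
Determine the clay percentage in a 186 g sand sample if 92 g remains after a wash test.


Formula: Clay% = (W_total - W_washed) / W_total * 100
Clay mass = 186 - 92 = 94 g
Clay% = 94 / 186 * 100 = 50.5376%


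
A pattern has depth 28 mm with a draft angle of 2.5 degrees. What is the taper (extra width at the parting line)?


Formula: taper = depth * tan(draft_angle)
tan(2.5 deg) = 0.0436609
taper = 28 mm * 0.0436609 = 1.2225 mm


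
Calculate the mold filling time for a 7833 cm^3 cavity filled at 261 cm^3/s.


Formula: t_fill = V_mold / Q_flow
t = 7833 cm^3 / 261 cm^3/s = 30.0115 s


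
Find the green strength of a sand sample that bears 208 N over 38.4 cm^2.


Formula: Compressive Strength = Force / Area
Strength = 208 N / 38.4 cm^2 = 5.4167 N/cm^2

5.4167 N/cm^2


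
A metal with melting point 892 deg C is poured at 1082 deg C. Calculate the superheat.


Formula: Superheat = T_pour - T_melt
Superheat = 1082 - 892 = 190 deg C

Answer: 190 deg C


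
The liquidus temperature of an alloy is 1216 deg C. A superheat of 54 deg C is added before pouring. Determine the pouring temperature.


Formula: T_pour = T_melt + Superheat
T_pour = 1216 + 54 = 1270 deg C


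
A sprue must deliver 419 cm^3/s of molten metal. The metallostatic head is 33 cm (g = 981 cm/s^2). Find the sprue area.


Formula: v = sqrt(2*g*h), A = Q/v
Velocity: v = sqrt(2 * 981 * 33) = sqrt(64746) = 254.4524 cm/s
Sprue area: A = Q / v = 419 / 254.4524 = 1.6467 cm^2

Answer: 1.6467 cm^2


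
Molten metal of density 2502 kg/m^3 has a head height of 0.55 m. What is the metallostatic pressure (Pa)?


Formula: P = rho * g * h
rho * g = 2502 * 9.81 = 24544.62 N/m^3
P = 24544.62 * 0.55 = 13499.5410 Pa

Answer: 13499.5410 Pa


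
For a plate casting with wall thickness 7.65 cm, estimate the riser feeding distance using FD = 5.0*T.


Formula: FD = 5.0 * T  (riser feeding-distance rule)
FD = 5.0 * 7.65 cm = 38.2500 cm


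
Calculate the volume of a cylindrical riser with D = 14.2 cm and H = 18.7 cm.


Formula: V = pi * (D/2)^2 * H  (cylinder volume)
Radius = D/2 = 14.2/2 = 7.1 cm
V = pi * 7.1^2 * 18.7 = 2961.4757 cm^3


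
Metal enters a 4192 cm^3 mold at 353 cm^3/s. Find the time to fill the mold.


Formula: t_fill = V_mold / Q_flow
t = 4192 cm^3 / 353 cm^3/s = 11.8754 s

11.8754 s


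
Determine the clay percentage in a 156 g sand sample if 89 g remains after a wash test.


Formula: Clay% = (W_total - W_washed) / W_total * 100
Clay mass = 156 - 89 = 67 g
Clay% = 67 / 156 * 100 = 42.9487%


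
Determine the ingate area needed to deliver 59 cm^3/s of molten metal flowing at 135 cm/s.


Formula: A_ingate = Q / v  (continuity equation)
A = 59 cm^3/s / 135 cm/s = 0.4370 cm^2

Final answer: 0.4370 cm^2


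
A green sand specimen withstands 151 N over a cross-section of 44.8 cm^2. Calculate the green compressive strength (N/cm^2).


Formula: Compressive Strength = Force / Area
Strength = 151 N / 44.8 cm^2 = 3.3705 N/cm^2

Final answer: 3.3705 N/cm^2


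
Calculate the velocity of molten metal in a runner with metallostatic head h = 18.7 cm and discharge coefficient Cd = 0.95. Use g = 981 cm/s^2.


Formula: v = Cd * sqrt(2 * g * h)  (Torricelli with discharge coefficient)
2*g*h = 2 * 981 * 18.7 = 36689.4 cm^2/s^2
sqrt(36689.4) = 191.54477 cm/s
v = 0.95 * 191.54477 = 181.9675 cm/s

181.9675 cm/s


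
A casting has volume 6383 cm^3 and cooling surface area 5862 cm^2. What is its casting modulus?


Formula: Casting Modulus M = V / A
M = 6383 cm^3 / 5862 cm^2 = 1.0889 cm


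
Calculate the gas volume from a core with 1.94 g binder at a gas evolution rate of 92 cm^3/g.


Formula: V_gas = W_binder * gas_evolution_rate
V = 1.94 g * 92 cm^3/g = 178.4800 cm^3

Answer: 178.4800 cm^3


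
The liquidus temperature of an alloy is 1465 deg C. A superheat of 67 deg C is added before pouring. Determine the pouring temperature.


Formula: T_pour = T_melt + Superheat
T_pour = 1465 + 67 = 1532 deg C

Final answer: 1532 deg C


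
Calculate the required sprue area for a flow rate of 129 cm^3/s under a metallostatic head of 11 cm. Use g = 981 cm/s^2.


Formula: v = sqrt(2*g*h), A = Q/v
Velocity: v = sqrt(2 * 981 * 11) = sqrt(21582) = 146.9081 cm/s
Sprue area: A = Q / v = 129 / 146.9081 = 0.8781 cm^2


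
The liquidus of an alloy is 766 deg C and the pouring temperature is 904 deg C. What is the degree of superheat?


Formula: Superheat = T_pour - T_melt
Superheat = 904 - 766 = 138 deg C

Final answer: 138 deg C


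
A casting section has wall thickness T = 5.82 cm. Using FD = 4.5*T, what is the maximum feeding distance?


Formula: FD = 4.5 * T  (riser feeding-distance rule)
FD = 4.5 * 5.82 cm = 26.1900 cm

Answer: 26.1900 cm


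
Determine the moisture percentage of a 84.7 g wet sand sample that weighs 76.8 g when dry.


Formula: MC = (W_wet - W_dry) / W_wet * 100
Water mass = 84.7 - 76.8 = 7.9 g
MC = 7.9 / 84.7 * 100 = 9.3270%

Final answer: 9.3270%


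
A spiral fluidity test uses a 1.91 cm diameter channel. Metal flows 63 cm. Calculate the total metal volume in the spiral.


Formula: V = pi * (d/2)^2 * L  (cylinder volume)
Radius = 1.91/2 = 0.955 cm
V = pi * 0.955^2 * 63 = 180.5083 cm^3

Answer: 180.5083 cm^3


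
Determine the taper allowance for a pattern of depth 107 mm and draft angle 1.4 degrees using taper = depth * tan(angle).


Formula: taper = depth * tan(draft_angle)
tan(1.4 deg) = 0.0244395
taper = 107 mm * 0.0244395 = 2.6150 mm

Final answer: 2.6150 mm


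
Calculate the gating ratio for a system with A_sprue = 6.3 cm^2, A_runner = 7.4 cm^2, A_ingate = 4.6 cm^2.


Sprue:Runner:Ingate = 1 : 7.4/6.3 : 4.6/6.3 = 1:1.17:0.73

1:1.17:0.73


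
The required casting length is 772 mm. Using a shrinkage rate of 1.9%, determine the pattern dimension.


Formula: L_pattern = L_casting * (1 + shrinkage_rate/100)
Shrinkage factor = 1 + 1.9/100 = 1.019
L_pattern = 772 mm * 1.019 = 786.6680 mm


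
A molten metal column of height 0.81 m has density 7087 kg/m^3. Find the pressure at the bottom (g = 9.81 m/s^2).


Formula: P = rho * g * h
rho * g = 7087 * 9.81 = 69523.47 N/m^3
P = 69523.47 * 0.81 = 56314.0107 Pa

Answer: 56314.0107 Pa


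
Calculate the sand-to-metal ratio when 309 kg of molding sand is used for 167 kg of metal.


Formula: Sand-to-Metal Ratio = W_sand / W_metal
Ratio = 309 kg / 167 kg = 1.8503

Final answer: 1.8503


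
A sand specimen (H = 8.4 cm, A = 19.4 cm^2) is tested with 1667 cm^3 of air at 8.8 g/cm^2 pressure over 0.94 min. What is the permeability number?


Formula: Permeability Number P = (V * H) / (p * A * t)
Numerator: V * H = 1667 * 8.4 = 14002.8
Denominator: p * A * t = 8.8 * 19.4 * 0.94 = 160.4768
P = 14002.8 / 160.4768 = 87.2575

Answer: 87.2575


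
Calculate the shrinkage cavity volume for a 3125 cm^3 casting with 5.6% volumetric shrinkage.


Formula: V_shrink = V_casting * shrinkage_pct / 100
V_shrink = 3125 cm^3 * 5.6 / 100 = 175.0000 cm^3

Final answer: 175.0000 cm^3


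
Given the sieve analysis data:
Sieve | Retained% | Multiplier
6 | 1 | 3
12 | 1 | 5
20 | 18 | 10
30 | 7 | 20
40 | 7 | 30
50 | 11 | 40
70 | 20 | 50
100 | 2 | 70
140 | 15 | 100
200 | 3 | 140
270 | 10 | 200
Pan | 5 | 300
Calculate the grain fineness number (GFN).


Formula: GFN = sum(pct * multiplier) / sum(pct)
sum(pct * multiplier) = 7538
sum(pct) = 100
GFN = 7538 / 100 = 75.38

75.38


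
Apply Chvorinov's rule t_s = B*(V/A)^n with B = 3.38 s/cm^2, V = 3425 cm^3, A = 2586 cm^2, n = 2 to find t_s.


Formula: t_s = B * (V/A)^n  (Chvorinov's rule, n=2)
Modulus M = V/A = 3425/2586 = 1.324439 cm
M^2 = 1.324439^2 = 1.754139 cm^2
t_s = 3.38 * 1.754139 = 5.9290 s


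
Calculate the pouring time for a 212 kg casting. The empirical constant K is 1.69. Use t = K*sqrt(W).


Formula: t = K * sqrt(W)
sqrt(W) = sqrt(212) = 14.56022
t = 1.69 * 14.56022 = 24.6068 s

24.6068 s


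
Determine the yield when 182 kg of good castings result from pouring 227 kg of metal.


Formula: Casting Yield = (W_good / W_total) * 100
Yield = (182 kg / 227 kg) * 100 = 80.1762%

Answer: 80.1762%


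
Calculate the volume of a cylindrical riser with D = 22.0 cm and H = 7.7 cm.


Formula: V = pi * (D/2)^2 * H  (cylinder volume)
Radius = D/2 = 22.0/2 = 11.0 cm
V = pi * 11.0^2 * 7.7 = 2927.0219 cm^3

Final answer: 2927.0219 cm^3


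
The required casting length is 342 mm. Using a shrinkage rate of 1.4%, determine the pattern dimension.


Formula: L_pattern = L_casting * (1 + shrinkage_rate/100)
Shrinkage factor = 1 + 1.4/100 = 1.014
L_pattern = 342 mm * 1.014 = 346.7880 mm


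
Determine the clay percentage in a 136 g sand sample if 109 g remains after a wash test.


Formula: Clay% = (W_total - W_washed) / W_total * 100
Clay mass = 136 - 109 = 27 g
Clay% = 27 / 136 * 100 = 19.8529%

Final answer: 19.8529%


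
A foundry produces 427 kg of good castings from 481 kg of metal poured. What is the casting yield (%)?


Formula: Casting Yield = (W_good / W_total) * 100
Yield = (427 kg / 481 kg) * 100 = 88.7734%

Final answer: 88.7734%


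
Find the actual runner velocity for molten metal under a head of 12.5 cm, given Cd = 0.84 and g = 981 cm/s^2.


Formula: v = Cd * sqrt(2 * g * h)  (Torricelli with discharge coefficient)
2*g*h = 2 * 981 * 12.5 = 24525.0 cm^2/s^2
sqrt(24525.0) = 156.60460 cm/s
v = 0.84 * 156.60460 = 131.5479 cm/s

Answer: 131.5479 cm/s


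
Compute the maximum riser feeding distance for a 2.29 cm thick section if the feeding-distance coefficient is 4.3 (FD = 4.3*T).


Formula: FD = 4.3 * T  (riser feeding-distance rule)
FD = 4.3 * 2.29 cm = 9.8470 cm


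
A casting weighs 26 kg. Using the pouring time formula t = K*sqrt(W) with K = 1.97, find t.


Formula: t = K * sqrt(W)
sqrt(W) = sqrt(26) = 5.09902
t = 1.97 * 5.09902 = 10.0451 s

10.0451 s


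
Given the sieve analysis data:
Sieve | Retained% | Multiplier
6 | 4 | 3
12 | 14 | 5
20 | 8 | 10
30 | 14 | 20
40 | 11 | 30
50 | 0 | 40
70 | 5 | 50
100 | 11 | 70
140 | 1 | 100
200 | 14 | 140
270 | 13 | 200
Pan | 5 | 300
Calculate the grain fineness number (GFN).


Formula: GFN = sum(pct * multiplier) / sum(pct)
sum(pct * multiplier) = 7952
sum(pct) = 100
GFN = 7952 / 100 = 79.52


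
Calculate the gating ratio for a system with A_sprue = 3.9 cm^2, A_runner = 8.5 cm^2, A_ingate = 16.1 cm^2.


Sprue:Runner:Ingate = 1 : 8.5/3.9 : 16.1/3.9 = 1:2.18:4.13

1:2.18:4.13


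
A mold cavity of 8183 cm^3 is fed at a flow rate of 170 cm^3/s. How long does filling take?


Formula: t_fill = V_mold / Q_flow
t = 8183 cm^3 / 170 cm^3/s = 48.1353 s


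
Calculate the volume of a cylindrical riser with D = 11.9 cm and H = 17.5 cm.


Formula: V = pi * (D/2)^2 * H  (cylinder volume)
Radius = D/2 = 11.9/2 = 5.95 cm
V = pi * 5.95^2 * 17.5 = 1946.3541 cm^3

Answer: 1946.3541 cm^3


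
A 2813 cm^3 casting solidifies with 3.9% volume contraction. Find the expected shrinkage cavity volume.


Formula: V_shrink = V_casting * shrinkage_pct / 100
V_shrink = 2813 cm^3 * 3.9 / 100 = 109.7070 cm^3

109.7070 cm^3


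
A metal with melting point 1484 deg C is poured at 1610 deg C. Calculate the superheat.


Formula: Superheat = T_pour - T_melt
Superheat = 1610 - 1484 = 126 deg C


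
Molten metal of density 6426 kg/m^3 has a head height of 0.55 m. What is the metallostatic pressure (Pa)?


Formula: P = rho * g * h
rho * g = 6426 * 9.81 = 63039.06 N/m^3
P = 63039.06 * 0.55 = 34671.4830 Pa

Answer: 34671.4830 Pa


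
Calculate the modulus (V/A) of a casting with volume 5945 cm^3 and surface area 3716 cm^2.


Formula: Casting Modulus M = V / A
M = 5945 cm^3 / 3716 cm^2 = 1.5998 cm

Final answer: 1.5998 cm


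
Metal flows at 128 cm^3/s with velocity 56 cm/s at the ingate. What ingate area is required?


Formula: A_ingate = Q / v  (continuity equation)
A = 128 cm^3/s / 56 cm/s = 2.2857 cm^2

2.2857 cm^2


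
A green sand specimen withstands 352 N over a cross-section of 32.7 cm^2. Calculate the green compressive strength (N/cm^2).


Formula: Compressive Strength = Force / Area
Strength = 352 N / 32.7 cm^2 = 10.7645 N/cm^2


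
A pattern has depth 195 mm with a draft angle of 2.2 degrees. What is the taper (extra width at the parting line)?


Formula: taper = depth * tan(draft_angle)
tan(2.2 deg) = 0.0384161
taper = 195 mm * 0.0384161 = 7.4911 mm

Final answer: 7.4911 mm


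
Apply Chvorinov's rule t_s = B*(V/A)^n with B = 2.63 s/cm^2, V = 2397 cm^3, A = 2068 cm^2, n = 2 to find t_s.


Formula: t_s = B * (V/A)^n  (Chvorinov's rule, n=2)
Modulus M = V/A = 2397/2068 = 1.159091 cm
M^2 = 1.159091^2 = 1.343492 cm^2
t_s = 2.63 * 1.343492 = 3.5334 s

Final answer: 3.5334 s


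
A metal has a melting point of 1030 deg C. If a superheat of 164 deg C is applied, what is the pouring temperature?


Formula: T_pour = T_melt + Superheat
T_pour = 1030 + 164 = 1194 deg C

1194 deg C


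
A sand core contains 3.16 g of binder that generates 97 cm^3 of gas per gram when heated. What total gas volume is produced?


Formula: V_gas = W_binder * gas_evolution_rate
V = 3.16 g * 97 cm^3/g = 306.5200 cm^3

306.5200 cm^3


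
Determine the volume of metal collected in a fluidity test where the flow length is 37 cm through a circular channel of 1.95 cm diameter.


Formula: V = pi * (d/2)^2 * L  (cylinder volume)
Radius = 1.95/2 = 0.975 cm
V = pi * 0.975^2 * 37 = 110.4996 cm^3

Answer: 110.4996 cm^3


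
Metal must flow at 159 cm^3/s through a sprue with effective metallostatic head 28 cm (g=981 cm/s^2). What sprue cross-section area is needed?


Formula: v = sqrt(2*g*h), A = Q/v
Velocity: v = sqrt(2 * 981 * 28) = sqrt(54936) = 234.3843 cm/s
Sprue area: A = Q / v = 159 / 234.3843 = 0.6784 cm^2

Final answer: 0.6784 cm^2


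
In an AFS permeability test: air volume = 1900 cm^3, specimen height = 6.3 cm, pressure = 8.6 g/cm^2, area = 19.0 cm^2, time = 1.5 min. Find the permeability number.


Formula: Permeability Number P = (V * H) / (p * A * t)
Numerator: V * H = 1900 * 6.3 = 11970.0
Denominator: p * A * t = 8.6 * 19.0 * 1.5 = 245.1
P = 11970.0 / 245.1 = 48.8372

Final answer: 48.8372


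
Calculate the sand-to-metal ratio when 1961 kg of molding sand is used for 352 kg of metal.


Formula: Sand-to-Metal Ratio = W_sand / W_metal
Ratio = 1961 kg / 352 kg = 5.5710

Answer: 5.5710


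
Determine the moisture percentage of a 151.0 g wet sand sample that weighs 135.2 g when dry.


Formula: MC = (W_wet - W_dry) / W_wet * 100
Water mass = 151.0 - 135.2 = 15.8 g
MC = 15.8 / 151.0 * 100 = 10.4636%

10.4636%


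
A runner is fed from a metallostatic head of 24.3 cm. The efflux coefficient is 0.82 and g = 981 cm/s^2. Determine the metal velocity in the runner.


Formula: v = Cd * sqrt(2 * g * h)  (Torricelli with discharge coefficient)
2*g*h = 2 * 981 * 24.3 = 47676.6 cm^2/s^2
sqrt(47676.6) = 218.34972 cm/s
v = 0.82 * 218.34972 = 179.0468 cm/s

Final answer: 179.0468 cm/s


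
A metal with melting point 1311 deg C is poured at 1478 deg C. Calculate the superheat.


Formula: Superheat = T_pour - T_melt
Superheat = 1478 - 1311 = 167 deg C

167 deg C


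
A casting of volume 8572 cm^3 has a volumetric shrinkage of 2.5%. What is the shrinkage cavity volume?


Formula: V_shrink = V_casting * shrinkage_pct / 100
V_shrink = 8572 cm^3 * 2.5 / 100 = 214.3000 cm^3

Final answer: 214.3000 cm^3


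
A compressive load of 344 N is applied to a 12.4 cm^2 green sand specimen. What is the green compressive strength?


Formula: Compressive Strength = Force / Area
Strength = 344 N / 12.4 cm^2 = 27.7419 N/cm^2


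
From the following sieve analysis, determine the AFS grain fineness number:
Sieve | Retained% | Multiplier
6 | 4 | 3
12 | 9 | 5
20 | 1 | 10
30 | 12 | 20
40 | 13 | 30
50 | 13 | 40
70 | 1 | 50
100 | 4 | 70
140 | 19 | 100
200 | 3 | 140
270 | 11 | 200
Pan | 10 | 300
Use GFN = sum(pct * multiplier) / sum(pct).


Formula: GFN = sum(pct * multiplier) / sum(pct)
sum(pct * multiplier) = 9067
sum(pct) = 100
GFN = 9067 / 100 = 90.67

Final answer: 90.67


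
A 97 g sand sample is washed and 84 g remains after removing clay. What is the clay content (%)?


Formula: Clay% = (W_total - W_washed) / W_total * 100
Clay mass = 97 - 84 = 13 g
Clay% = 13 / 97 * 100 = 13.4021%

Final answer: 13.4021%


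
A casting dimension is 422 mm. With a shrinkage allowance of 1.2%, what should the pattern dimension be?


Formula: L_pattern = L_casting * (1 + shrinkage_rate/100)
Shrinkage factor = 1 + 1.2/100 = 1.012
L_pattern = 422 mm * 1.012 = 427.0640 mm

Answer: 427.0640 mm


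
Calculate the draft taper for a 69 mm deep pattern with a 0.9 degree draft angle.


Formula: taper = depth * tan(draft_angle)
tan(0.9 deg) = 0.0157093
taper = 69 mm * 0.0157093 = 1.0839 mm

Answer: 1.0839 mm


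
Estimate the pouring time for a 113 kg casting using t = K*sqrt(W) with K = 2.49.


Formula: t = K * sqrt(W)
sqrt(W) = sqrt(113) = 10.63015
t = 2.49 * 10.63015 = 26.4691 s


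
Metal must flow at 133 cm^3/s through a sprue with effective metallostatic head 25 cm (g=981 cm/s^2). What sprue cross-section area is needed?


Formula: v = sqrt(2*g*h), A = Q/v
Velocity: v = sqrt(2 * 981 * 25) = sqrt(49050) = 221.4723 cm/s
Sprue area: A = Q / v = 133 / 221.4723 = 0.6005 cm^2

Answer: 0.6005 cm^2


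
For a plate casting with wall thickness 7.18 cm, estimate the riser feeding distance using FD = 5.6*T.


Formula: FD = 5.6 * T  (riser feeding-distance rule)
FD = 5.6 * 7.18 cm = 40.2080 cm

40.2080 cm


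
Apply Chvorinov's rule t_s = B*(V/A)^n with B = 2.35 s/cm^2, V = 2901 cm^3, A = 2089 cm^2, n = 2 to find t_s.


Formula: t_s = B * (V/A)^n  (Chvorinov's rule, n=2)
Modulus M = V/A = 2901/2089 = 1.388703 cm
M^2 = 1.388703^2 = 1.928496 cm^2
t_s = 2.35 * 1.928496 = 4.5320 s

Final answer: 4.5320 s


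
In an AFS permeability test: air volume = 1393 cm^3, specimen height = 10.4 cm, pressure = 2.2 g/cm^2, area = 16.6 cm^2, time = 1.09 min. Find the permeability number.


Formula: Permeability Number P = (V * H) / (p * A * t)
Numerator: V * H = 1393 * 10.4 = 14487.2
Denominator: p * A * t = 2.2 * 16.6 * 1.09 = 39.8068
P = 14487.2 / 39.8068 = 363.9378


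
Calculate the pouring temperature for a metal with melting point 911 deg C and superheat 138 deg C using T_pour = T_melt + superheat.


Formula: T_pour = T_melt + Superheat
T_pour = 911 + 138 = 1049 deg C


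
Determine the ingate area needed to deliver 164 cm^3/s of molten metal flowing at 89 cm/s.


Formula: A_ingate = Q / v  (continuity equation)
A = 164 cm^3/s / 89 cm/s = 1.8427 cm^2


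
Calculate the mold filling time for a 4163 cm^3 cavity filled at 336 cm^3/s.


Formula: t_fill = V_mold / Q_flow
t = 4163 cm^3 / 336 cm^3/s = 12.3899 s

Final answer: 12.3899 s


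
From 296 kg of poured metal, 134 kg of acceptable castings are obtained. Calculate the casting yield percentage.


Formula: Casting Yield = (W_good / W_total) * 100
Yield = (134 kg / 296 kg) * 100 = 45.2703%

Answer: 45.2703%


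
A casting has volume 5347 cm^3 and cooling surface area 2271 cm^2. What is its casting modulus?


Formula: Casting Modulus M = V / A
M = 5347 cm^3 / 2271 cm^2 = 2.3545 cm

Final answer: 2.3545 cm


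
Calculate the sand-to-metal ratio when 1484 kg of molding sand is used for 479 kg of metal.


Formula: Sand-to-Metal Ratio = W_sand / W_metal
Ratio = 1484 kg / 479 kg = 3.0981

Final answer: 3.0981


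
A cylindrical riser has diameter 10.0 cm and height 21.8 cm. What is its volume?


Formula: V = pi * (D/2)^2 * H  (cylinder volume)
Radius = D/2 = 10.0/2 = 5.0 cm
V = pi * 5.0^2 * 21.8 = 1712.1680 cm^3

1712.1680 cm^3


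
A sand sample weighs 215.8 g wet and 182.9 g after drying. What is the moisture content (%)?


Formula: MC = (W_wet - W_dry) / W_wet * 100
Water mass = 215.8 - 182.9 = 32.9 g
MC = 32.9 / 215.8 * 100 = 15.2456%

Final answer: 15.2456%


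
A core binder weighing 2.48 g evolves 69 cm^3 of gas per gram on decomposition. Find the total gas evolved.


Formula: V_gas = W_binder * gas_evolution_rate
V = 2.48 g * 69 cm^3/g = 171.1200 cm^3

Final answer: 171.1200 cm^3


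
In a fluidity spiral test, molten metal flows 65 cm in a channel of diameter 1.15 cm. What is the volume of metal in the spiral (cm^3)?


Formula: V = pi * (d/2)^2 * L  (cylinder volume)
Radius = 1.15/2 = 0.575 cm
V = pi * 0.575^2 * 65 = 67.5148 cm^3

Answer: 67.5148 cm^3


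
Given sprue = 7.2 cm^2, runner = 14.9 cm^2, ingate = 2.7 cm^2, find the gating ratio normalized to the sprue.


Sprue:Runner:Ingate = 1 : 14.9/7.2 : 2.7/7.2 = 1:2.07:0.38

Answer: 1:2.07:0.38


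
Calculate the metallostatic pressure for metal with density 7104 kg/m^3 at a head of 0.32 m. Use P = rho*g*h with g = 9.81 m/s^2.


Formula: P = rho * g * h
rho * g = 7104 * 9.81 = 69690.24 N/m^3
P = 69690.24 * 0.32 = 22300.8768 Pa

22300.8768 Pa


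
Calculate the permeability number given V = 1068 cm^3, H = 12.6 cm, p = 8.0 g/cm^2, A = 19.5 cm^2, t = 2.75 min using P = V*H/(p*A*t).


Formula: Permeability Number P = (V * H) / (p * A * t)
Numerator: V * H = 1068 * 12.6 = 13456.8
Denominator: p * A * t = 8.0 * 19.5 * 2.75 = 429.0
P = 13456.8 / 429.0 = 31.3678

31.3678


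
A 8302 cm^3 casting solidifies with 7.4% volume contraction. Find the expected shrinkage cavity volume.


Formula: V_shrink = V_casting * shrinkage_pct / 100
V_shrink = 8302 cm^3 * 7.4 / 100 = 614.3480 cm^3

Final answer: 614.3480 cm^3


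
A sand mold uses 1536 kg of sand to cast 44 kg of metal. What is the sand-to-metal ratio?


Formula: Sand-to-Metal Ratio = W_sand / W_metal
Ratio = 1536 kg / 44 kg = 34.9091

Final answer: 34.9091


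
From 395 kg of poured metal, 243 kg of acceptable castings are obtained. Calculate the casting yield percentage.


Formula: Casting Yield = (W_good / W_total) * 100
Yield = (243 kg / 395 kg) * 100 = 61.5190%

61.5190%


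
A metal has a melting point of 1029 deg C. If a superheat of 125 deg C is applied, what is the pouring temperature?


Formula: T_pour = T_melt + Superheat
T_pour = 1029 + 125 = 1154 deg C

1154 deg C


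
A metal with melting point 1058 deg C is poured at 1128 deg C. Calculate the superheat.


Formula: Superheat = T_pour - T_melt
Superheat = 1128 - 1058 = 70 deg C


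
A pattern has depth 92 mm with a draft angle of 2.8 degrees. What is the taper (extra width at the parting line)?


Formula: taper = depth * tan(draft_angle)
tan(2.8 deg) = 0.0489082
taper = 92 mm * 0.0489082 = 4.4996 mm

Final answer: 4.4996 mm


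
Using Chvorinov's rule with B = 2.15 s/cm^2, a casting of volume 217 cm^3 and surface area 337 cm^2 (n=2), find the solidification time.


Formula: t_s = B * (V/A)^n  (Chvorinov's rule, n=2)
Modulus M = V/A = 217/337 = 0.643917 cm
M^2 = 0.643917^2 = 0.414629 cm^2
t_s = 2.15 * 0.414629 = 0.8915 s

Answer: 0.8915 s


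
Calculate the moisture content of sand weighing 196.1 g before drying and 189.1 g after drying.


Formula: MC = (W_wet - W_dry) / W_wet * 100
Water mass = 196.1 - 189.1 = 7.0 g
MC = 7.0 / 196.1 * 100 = 3.5696%


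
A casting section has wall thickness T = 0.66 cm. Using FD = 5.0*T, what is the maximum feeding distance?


Formula: FD = 5.0 * T  (riser feeding-distance rule)
FD = 5.0 * 0.66 cm = 3.3000 cm


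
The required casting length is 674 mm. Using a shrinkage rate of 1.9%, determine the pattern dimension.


Formula: L_pattern = L_casting * (1 + shrinkage_rate/100)
Shrinkage factor = 1 + 1.9/100 = 1.019
L_pattern = 674 mm * 1.019 = 686.8060 mm

686.8060 mm


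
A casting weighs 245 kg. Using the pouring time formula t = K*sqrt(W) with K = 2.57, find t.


Formula: t = K * sqrt(W)
sqrt(W) = sqrt(245) = 15.65248
t = 2.57 * 15.65248 = 40.2269 s

40.2269 s


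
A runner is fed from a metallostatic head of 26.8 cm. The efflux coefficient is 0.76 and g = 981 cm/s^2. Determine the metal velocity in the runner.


Formula: v = Cd * sqrt(2 * g * h)  (Torricelli with discharge coefficient)
2*g*h = 2 * 981 * 26.8 = 52581.6 cm^2/s^2
sqrt(52581.6) = 229.30678 cm/s
v = 0.76 * 229.30678 = 174.2732 cm/s

174.2732 cm/s


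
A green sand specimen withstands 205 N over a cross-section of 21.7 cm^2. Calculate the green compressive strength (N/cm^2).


Formula: Compressive Strength = Force / Area
Strength = 205 N / 21.7 cm^2 = 9.4470 N/cm^2

9.4470 N/cm^2


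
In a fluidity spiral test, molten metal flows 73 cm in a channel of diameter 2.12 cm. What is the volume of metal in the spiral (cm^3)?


Formula: V = pi * (d/2)^2 * L  (cylinder volume)
Radius = 2.12/2 = 1.06 cm
V = pi * 1.06^2 * 73 = 257.6822 cm^3

Answer: 257.6822 cm^3


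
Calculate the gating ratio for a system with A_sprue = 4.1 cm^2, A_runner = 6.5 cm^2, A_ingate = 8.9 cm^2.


Sprue:Runner:Ingate = 1 : 6.5/4.1 : 8.9/4.1 = 1:1.59:2.17

Final answer: 1:1.59:2.17


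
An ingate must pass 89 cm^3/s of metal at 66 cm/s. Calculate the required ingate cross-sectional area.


Formula: A_ingate = Q / v  (continuity equation)
A = 89 cm^3/s / 66 cm/s = 1.3485 cm^2

Final answer: 1.3485 cm^2


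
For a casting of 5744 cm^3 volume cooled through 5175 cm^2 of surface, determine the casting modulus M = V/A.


Formula: Casting Modulus M = V / A
M = 5744 cm^3 / 5175 cm^2 = 1.1100 cm

Final answer: 1.1100 cm
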